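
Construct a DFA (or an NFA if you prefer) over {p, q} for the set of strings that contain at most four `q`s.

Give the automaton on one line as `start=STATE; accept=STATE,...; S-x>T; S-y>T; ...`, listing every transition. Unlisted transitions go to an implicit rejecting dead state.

Only the number of `q`s matters, and only up to 5. Make a chain S0 → S1 → S2 → S3 → S4 → S5 advanced by each `q` (with S5 absorbing); every other symbol self-loops. The accepting set is {S0, S1, S2, S3, S4}.
A 6-state machine:
        p   q  
>* S0   S0  S1 
 * S1   S1  S2 
 * S2   S2  S3 
 * S3   S3  S4 
 * S4   S4  S5 
   S5   S5  S5 
(> = start, * = accepting)

start=S0; accept=S0,S1,S2,S3,S4; S0-p>S0; S0-q>S1; S1-p>S1; S1-q>S2; S2-p>S2; S2-q>S3; S3-p>S3; S3-q>S4; S4-p>S4; S4-q>S5; S5-p>S5; S5-q>S5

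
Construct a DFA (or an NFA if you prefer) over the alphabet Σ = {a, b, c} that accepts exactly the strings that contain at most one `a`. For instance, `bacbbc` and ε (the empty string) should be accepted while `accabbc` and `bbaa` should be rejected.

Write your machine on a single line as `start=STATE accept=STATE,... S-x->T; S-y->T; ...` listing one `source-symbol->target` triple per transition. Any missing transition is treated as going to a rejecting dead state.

start=S0; accept=S0,S1; S0-a->S1; S0-b->S0; S0-c->S0; S1-a->S2; S1-b->S1; S1-c->S1; S2-a->S2; S2-b->S2; S2-c->S2

Only the number of `a`s matters, and only up to 2. Make a chain S0 → S1 → S2 advanced by each `a` (with S2 absorbing); every other symbol self-loops. The accepting set is {S0, S1}.
        a   b   c  
>* S0   S1  S0  S0 
 * S1   S2  S1  S1 
   S2   S2  S2  S2 
(> = start, * = accepting)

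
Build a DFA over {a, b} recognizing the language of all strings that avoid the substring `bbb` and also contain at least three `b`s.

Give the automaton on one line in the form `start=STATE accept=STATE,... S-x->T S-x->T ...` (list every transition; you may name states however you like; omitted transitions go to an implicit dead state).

start=q0 accept=q7,q8,q10,q11,q12,q13 q0-a->q0 q0-b->q1 q1-a->q2 q1-b->q3 q2-a->q2 q2-b->q4 q3-a->q5 q3-b->q6 q4-a->q5 q4-b->q7 q5-a->q5 q5-b->q8 q6-a->q6 q6-b->q9 q7-a->q10 q7-b->q9 q8-a->q10 q8-b->q11 q9-a->q9 q9-b->q9 q10-a->q10 q10-b->q12 q11-a->q13 q11-b->q9 q12-a->q13 q12-b->q11 q13-a->q13 q13-b->q12

Handle the two conditions separately and then intersect. The first has 4 states tracking partial matches of the forbidden pattern `bbb`; the second has 5 states tracking the count of `b`s, saturating at 4. A product state is a pair (one from each), accepting exactly when both do.
A 14-state machine:
          a    b  
>  q0     q0   q1 
   q1     q2   q3 
   q2     q2   q4 
   q3     q5   q6 
   q4     q5   q7 
   q5     q5   q8 
   q6     q6   q9 
 * q7    q10   q9 
 * q8    q10  q11 
   q9     q9   q9 
 * q10   q10  q12 
 * q11   q13   q9 
 * q12   q13  q11 
 * q13   q13  q12 
(> = start, * = accepting)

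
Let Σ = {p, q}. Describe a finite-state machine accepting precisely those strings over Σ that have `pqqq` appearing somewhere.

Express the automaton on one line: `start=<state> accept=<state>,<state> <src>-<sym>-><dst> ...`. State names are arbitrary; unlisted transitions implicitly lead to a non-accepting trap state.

start=S0 accept=S4 S0-p->S1 S0-q->S0 S1-p->S1 S1-q->S2 S2-p->S1 S2-q->S3 S3-p->S1 S3-q->S4 S4-p->S4 S4-q->S4

Track how much of `pqqq` has been matched so far: state S0 is no progress, S4 is the absorbing accept state reached once `pqqq` has occurred. Intermediate states record partial matches; on a mismatch, fall back to the longest reusable overlap.
        p   q  
>  S0   S1  S0 
   S1   S1  S2 
   S2   S1  S3 
   S3   S1  S4 
 * S4   S4  S4 
(> = start, * = accepting)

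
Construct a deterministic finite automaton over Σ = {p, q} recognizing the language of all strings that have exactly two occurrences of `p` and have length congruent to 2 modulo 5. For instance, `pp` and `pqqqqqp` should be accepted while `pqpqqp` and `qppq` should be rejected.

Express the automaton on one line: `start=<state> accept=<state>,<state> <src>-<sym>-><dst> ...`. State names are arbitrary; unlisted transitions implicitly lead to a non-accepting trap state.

Handle the two conditions separately and then intersect. One (4 states) tracks the count of `p`s, saturating at 3; the other (5 states) tracks the input length modulo 5. Each combined state is a pair, one component from each; accept when both components accept. Minimizing collapses redundant product states.
A 16-state machine:
          p    q  
>  S0     S1   S2 
   S1     S3   S4 
   S2     S4   S5 
 * S3     S6   S7 
   S4     S7   S8 
   S5     S8   S9 
   S6     S6   S6 
   S7     S6  S10 
   S8    S10  S11 
   S9    S11  S12 
   S10    S6  S13 
   S11   S13  S14 
   S12   S14   S0 
   S13    S6  S15 
   S14   S15   S1 
   S15    S6   S3 
(> = start, * = accepting)

start=S0 accept=S3 S0-p->S1 S0-q->S2 S1-p->S3 S1-q->S4 S2-p->S4 S2-q->S5 S3-p->S6 S3-q->S7 S4-p->S7 S4-q->S8 S5-p->S8 S5-q->S9 S6-p->S6 S6-q->S6 S7-p->S6 S7-q->S10 S8-p->S10 S8-q->S11 S9-p->S11 S9-q->S12 S10-p->S6 S10-q->S13 S11-p->S13 S11-q->S14 S12-p->S14 S12-q->S0 S13-p->S6 S13-q->S15 S14-p->S15 S14-q->S1 S15-p->S6 S15-q->S3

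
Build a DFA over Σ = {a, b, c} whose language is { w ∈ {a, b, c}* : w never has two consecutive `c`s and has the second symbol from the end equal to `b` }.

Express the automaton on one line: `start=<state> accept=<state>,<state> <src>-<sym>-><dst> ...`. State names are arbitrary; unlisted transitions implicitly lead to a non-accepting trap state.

Build one automaton per condition and run them in lockstep. One (3 states) tracks partial matches of the forbidden pattern `cc`; the other (13 states) tracks the last 2 symbols read. Each combined state is a pair, one component from each; accept when both components accept. Minimizing collapses redundant product states.
7 states suffice.
        a   b   c  
>  S0   S0  S1  S2 
   S1   S3  S4  S5 
   S2   S0  S1  S6 
 * S3   S0  S1  S2 
 * S4   S3  S4  S5 
 * S5   S0  S1  S6 
   S6   S6  S6  S6 
(> = start, * = accepting)

start=S0 accept=S3,S4,S5 S0-a->S0 S0-b->S1 S0-c->S2 S1-a->S3 S1-b->S4 S1-c->S5 S2-a->S0 S2-b->S1 S2-c->S6 S3-a->S0 S3-b->S1 S3-c->S2 S4-a->S3 S4-b->S4 S4-c->S5 S5-a->S0 S5-b->S1 S5-c->S6 S6-a->S6 S6-b->S6 S6-c->S6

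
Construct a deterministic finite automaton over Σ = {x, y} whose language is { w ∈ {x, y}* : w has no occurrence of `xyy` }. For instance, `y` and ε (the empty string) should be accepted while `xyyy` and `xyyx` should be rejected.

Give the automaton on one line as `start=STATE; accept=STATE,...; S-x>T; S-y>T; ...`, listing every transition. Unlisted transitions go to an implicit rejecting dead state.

start=S0; accept=S0,S1,S2; S0-x>S1; S0-y>S0; S1-x>S1; S1-y>S2; S2-x>S1; S2-y>S3; S3-x>S3; S3-y>S3

Track partial matches of the forbidden pattern `xyy`. State S3 is a dead state reached once `xyy` has occurred; every other state accepts. S0 means no part of `xyy` is currently matched.
        x   y  
>* S0   S1  S0 
 * S1   S1  S2 
 * S2   S1  S3 
   S3   S3  S3 
(> = start, * = accepting)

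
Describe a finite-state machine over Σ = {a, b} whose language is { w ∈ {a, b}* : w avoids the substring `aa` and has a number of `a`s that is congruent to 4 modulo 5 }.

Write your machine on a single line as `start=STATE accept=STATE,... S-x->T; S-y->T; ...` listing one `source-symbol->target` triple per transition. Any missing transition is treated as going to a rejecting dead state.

start=s0; accept=s8,s9; s0-a->s1; s0-b->s0; s1-a->s2; s1-b->s3; s2-a->s2; s2-b->s2; s3-a->s4; s3-b->s3; s4-a->s2; s4-b->s5; s5-a->s6; s5-b->s5; s6-a->s2; s6-b->s7; s7-a->s8; s7-b->s7; s8-a->s2; s8-b->s9; s9-a->s10; s9-b->s9; s10-a->s2; s10-b->s0

Handle the two conditions separately and then intersect. One (3 states) tracks partial matches of the forbidden pattern `aa`; the other (5 states) tracks the count of `a`s modulo 5. Each combined state is a pair, one component from each; accept when both components accept. Minimizing collapses redundant product states.
11 states suffice.
          a    b  
>  s0     s1   s0 
   s1     s2   s3 
   s2     s2   s2 
   s3     s4   s3 
   s4     s2   s5 
   s5     s6   s5 
   s6     s2   s7 
   s7     s8   s7 
 * s8     s2   s9 
 * s9    s10   s9 
   s10    s2   s0 
(> = start, * = accepting)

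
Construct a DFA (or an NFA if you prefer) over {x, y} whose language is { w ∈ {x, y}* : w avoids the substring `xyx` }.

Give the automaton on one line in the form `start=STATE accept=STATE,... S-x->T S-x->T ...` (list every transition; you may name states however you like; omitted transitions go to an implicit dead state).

This is the complement of 'contains `xyx`'. Use the same substring-matching states — s0 through s3 holding how much of `xyx` has just been matched — but flip the accepting set: everything except the trap s3 accepts.
4 states suffice.
        x   y  
>* s0   s1  s0 
 * s1   s1  s2 
 * s2   s3  s0 
   s3   s3  s3 
(> = start, * = accepting)

start=s0 accept=s0,s1,s2 s0-x->s1 s0-y->s0 s1-x->s1 s1-y->s2 s2-x->s3 s2-y->s0 s3-x->s3 s3-y->s3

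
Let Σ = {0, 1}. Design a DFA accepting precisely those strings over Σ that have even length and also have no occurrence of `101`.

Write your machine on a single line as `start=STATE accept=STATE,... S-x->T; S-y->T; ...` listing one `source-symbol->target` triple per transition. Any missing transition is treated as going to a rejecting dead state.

Build one automaton per condition and run them in lockstep. One (2 states) tracks the input length modulo 2; the other (4 states) tracks partial matches of the forbidden pattern `101`. Each combined state is a pair, one component from each; accept when both components accept. After merging equivalent states the machine shrinks.
A 7-state machine:
       0  1 
>* A   B  C 
   B   A  D 
   C   E  D 
 * D   F  C 
 * E   B  G 
   F   A  G 
   G   G  G 
(> = start, * = accepting)

start=A; accept=A,D,E; A-0->B; A-1->C; B-0->A; B-1->D; C-0->E; C-1->D; D-0->F; D-1->C; E-0->B; E-1->G; F-0->A; F-1->G; G-0->G; G-1->G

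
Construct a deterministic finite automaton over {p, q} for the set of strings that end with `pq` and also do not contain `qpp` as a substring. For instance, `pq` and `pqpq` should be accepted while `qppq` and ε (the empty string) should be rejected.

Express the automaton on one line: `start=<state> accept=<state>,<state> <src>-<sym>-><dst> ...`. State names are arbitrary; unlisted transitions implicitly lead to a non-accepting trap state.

Build one automaton per condition and run them in lockstep. One (3 states) tracks how much of the suffix `pq` has currently been matched; the other (4 states) tracks partial matches of the forbidden pattern `qpp`. Each combined state is a pair, one component from each; accept when both components accept. Minimizing collapses redundant product states.
A 6-state machine:
       p  q 
>  A   B  C 
   B   B  D 
   C   E  C 
 * D   E  C 
   E   F  D 
   F   F  F 
(> = start, * = accepting)

start=A accept=D A-p->B A-q->C B-p->B B-q->D C-p->E C-q->C D-p->E D-q->C E-p->F E-q->D F-p->F F-q->F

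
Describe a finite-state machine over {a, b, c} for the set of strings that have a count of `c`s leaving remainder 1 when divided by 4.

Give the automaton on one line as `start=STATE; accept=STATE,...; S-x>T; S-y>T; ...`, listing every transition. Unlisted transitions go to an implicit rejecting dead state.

Keep the running count of `c`s modulo 4: each `c` advances along the cycle S0 → S1 → S2 → S3 → S0 while other symbols loop. Accept at S1.
        a   b   c  
>  S0   S0  S0  S1 
 * S1   S1  S1  S2 
   S2   S2  S2  S3 
   S3   S3  S3  S0 
(> = start, * = accepting)

start=S0; accept=S1; S0-a>S0; S0-b>S0; S0-c>S1; S1-a>S1; S1-b>S1; S1-c>S2; S2-a>S2; S2-b>S2; S2-c>S3; S3-a>S3; S3-b>S3; S3-c>S0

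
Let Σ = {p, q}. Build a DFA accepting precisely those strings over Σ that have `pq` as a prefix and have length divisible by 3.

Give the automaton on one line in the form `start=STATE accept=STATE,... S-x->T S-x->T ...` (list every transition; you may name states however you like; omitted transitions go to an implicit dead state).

Handle the two conditions separately and then intersect. The first has 4 states tracking whether the input so far still matches the prefix `pq`; the second has 3 states tracking the input length modulo 3. A product state is a pair (one from each), accepting exactly when both do. After merging equivalent states the machine shrinks.
A 6-state machine:
        p   q  
>  S0   S1  S2 
   S1   S2  S3 
   S2   S2  S2 
   S3   S4  S4 
 * S4   S5  S5 
   S5   S3  S3 
(> = start, * = accepting)

start=S0 accept=S4 S0-p->S1 S0-q->S2 S1-p->S2 S1-q->S3 S2-p->S2 S2-q->S2 S3-p->S4 S3-q->S4 S4-p->S5 S4-q->S5 S5-p->S3 S5-q->S3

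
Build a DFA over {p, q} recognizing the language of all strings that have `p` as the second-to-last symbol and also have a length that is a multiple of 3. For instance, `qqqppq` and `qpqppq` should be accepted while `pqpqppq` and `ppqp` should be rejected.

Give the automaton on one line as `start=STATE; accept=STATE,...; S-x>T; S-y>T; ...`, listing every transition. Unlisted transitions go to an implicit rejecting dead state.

start=S0; accept=S7,S8; S0-p>S1; S0-q>S2; S1-p>S3; S1-q>S4; S2-p>S5; S2-q>S6; S3-p>S7; S3-q>S8; S4-p>S9; S4-q>S10; S5-p>S7; S5-q>S8; S6-p>S9; S6-q>S10; S7-p>S11; S7-q>S12; S8-p>S13; S8-q>S14; S9-p>S11; S9-q>S12; S10-p>S13; S10-q>S14; S11-p>S3; S11-q>S4; S12-p>S5; S12-q>S6; S13-p>S3; S13-q>S4; S14-p>S5; S14-q>S6

Run two small machines in parallel and take their product. The first has 7 states tracking the last 2 symbols read; the second has 3 states tracking the input length modulo 3. A product state is a pair (one from each), accepting exactly when both do.
A 15-state machine:
          p    q  
>  S0     S1   S2 
   S1     S3   S4 
   S2     S5   S6 
   S3     S7   S8 
   S4     S9  S10 
   S5     S7   S8 
   S6     S9  S10 
 * S7    S11  S12 
 * S8    S13  S14 
   S9    S11  S12 
   S10   S13  S14 
   S11    S3   S4 
   S12    S5   S6 
   S13    S3   S4 
   S14    S5   S6 
(> = start, * = accepting)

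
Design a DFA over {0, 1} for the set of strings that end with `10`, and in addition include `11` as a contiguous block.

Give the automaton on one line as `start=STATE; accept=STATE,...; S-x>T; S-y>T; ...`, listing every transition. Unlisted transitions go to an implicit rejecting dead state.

Build one automaton per condition and run them in lockstep. The first has 3 states tracking how much of the suffix `10` has currently been matched; the second has 3 states tracking whether and how much of `11` has been seen. A product state is a pair (one from each), accepting exactly when both do. Equivalent product states are then merged.
        0   1  
>  s0   s0  s1 
   s1   s0  s2 
   s2   s3  s2 
 * s3   s4  s2 
   s4   s4  s2 
(> = start, * = accepting)

start=s0; accept=s3; s0-0>s0; s0-1>s1; s1-0>s0; s1-1>s2; s2-0>s3; s2-1>s2; s3-0>s4; s3-1>s2; s4-0>s4; s4-1>s2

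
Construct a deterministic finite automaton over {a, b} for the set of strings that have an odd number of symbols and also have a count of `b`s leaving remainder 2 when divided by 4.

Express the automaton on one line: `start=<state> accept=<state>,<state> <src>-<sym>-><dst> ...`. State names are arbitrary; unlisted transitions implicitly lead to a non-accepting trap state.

start=S0 accept=S5 S0-a->S1 S0-b->S2 S1-a->S0 S1-b->S3 S2-a->S3 S2-b->S4 S3-a->S2 S3-b->S5 S4-a->S5 S4-b->S6 S5-a->S4 S5-b->S7 S6-a->S7 S6-b->S0 S7-a->S6 S7-b->S1

Build one automaton per condition and run them in lockstep. The first has 2 states tracking the input length modulo 2; the second has 4 states tracking the count of `b`s modulo 4. A product state is a pair (one from each), accepting exactly when both do.
8 states suffice.
        a   b  
>  S0   S1  S2 
   S1   S0  S3 
   S2   S3  S4 
   S3   S2  S5 
   S4   S5  S6 
 * S5   S4  S7 
   S6   S7  S0 
   S7   S6  S1 
(> = start, * = accepting)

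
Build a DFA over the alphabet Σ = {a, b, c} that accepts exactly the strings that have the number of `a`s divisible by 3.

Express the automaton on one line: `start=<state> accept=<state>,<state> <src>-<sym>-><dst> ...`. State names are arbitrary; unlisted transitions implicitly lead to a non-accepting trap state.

Keep the running count of `a`s modulo 3: each `a` advances along the cycle q0 → q1 → q2 → q0 while other symbols loop. Accept at q0.
        a   b   c  
>* q0   q1  q0  q0 
   q1   q2  q1  q1 
   q2   q0  q2  q2 
(> = start, * = accepting)

start=q0 accept=q0 q0-a->q1 q0-b->q0 q0-c->q0 q1-a->q2 q1-b->q1 q1-c->q1 q2-a->q0 q2-b->q2 q2-c->q2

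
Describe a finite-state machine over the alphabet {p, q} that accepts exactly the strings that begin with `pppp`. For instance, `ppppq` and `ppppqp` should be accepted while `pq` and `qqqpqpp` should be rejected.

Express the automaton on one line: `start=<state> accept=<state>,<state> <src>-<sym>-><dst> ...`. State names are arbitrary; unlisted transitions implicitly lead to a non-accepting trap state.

Walk along `pppp` while the input agrees: from A take `p` to B, and so on. Any deviation drops to the rejecting sink F. Once E is reached the prefix is confirmed and every continuation is accepted.
6 states suffice.
       p  q 
>  A   B  F 
   B   C  F 
   C   D  F 
   D   E  F 
 * E   E  E 
   F   F  F 
(> = start, * = accepting)

start=A accept=E A-p->B A-q->F B-p->C B-q->F C-p->D C-q->F D-p->E D-q->F E-p->E E-q->E F-p->F F-q->F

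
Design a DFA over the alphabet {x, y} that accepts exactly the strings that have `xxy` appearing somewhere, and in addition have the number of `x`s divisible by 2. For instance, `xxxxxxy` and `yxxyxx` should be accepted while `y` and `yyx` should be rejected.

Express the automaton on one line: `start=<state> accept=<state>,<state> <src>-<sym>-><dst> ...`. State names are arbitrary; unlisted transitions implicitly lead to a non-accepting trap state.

start=s0 accept=s5 s0-x->s1 s0-y->s0 s1-x->s2 s1-y->s3 s2-x->s4 s2-y->s5 s3-x->s6 s3-y->s3 s4-x->s2 s4-y->s7 s5-x->s7 s5-y->s5 s6-x->s4 s6-y->s0 s7-x->s5 s7-y->s7

Run two small machines in parallel and take their product. The first has 4 states tracking whether and how much of `xxy` has been seen; the second has 2 states tracking the count of `x`s modulo 2. A product state is a pair (one from each), accepting exactly when both do.
With 8 states:
        x   y  
>  s0   s1  s0 
   s1   s2  s3 
   s2   s4  s5 
   s3   s6  s3 
   s4   s2  s7 
 * s5   s7  s5 
   s6   s4  s0 
   s7   s5  s7 
(> = start, * = accepting)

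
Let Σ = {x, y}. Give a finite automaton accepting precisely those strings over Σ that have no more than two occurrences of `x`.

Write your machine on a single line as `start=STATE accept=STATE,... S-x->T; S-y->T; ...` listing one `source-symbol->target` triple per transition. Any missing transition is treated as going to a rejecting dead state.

Only the number of `x`s matters, and only up to 3. Make a chain A → B → C → D advanced by each `x` (with D absorbing); every other symbol self-loops. The accepting set is {A, B, C}.
4 states suffice.
       x  y 
>* A   B  A 
 * B   C  B 
 * C   D  C 
   D   D  D 
(> = start, * = accepting)

start=A; accept=A,B,C; A-x->B; A-y->A; B-x->C; B-y->B; C-x->D; C-y->C; D-x->D; D-y->D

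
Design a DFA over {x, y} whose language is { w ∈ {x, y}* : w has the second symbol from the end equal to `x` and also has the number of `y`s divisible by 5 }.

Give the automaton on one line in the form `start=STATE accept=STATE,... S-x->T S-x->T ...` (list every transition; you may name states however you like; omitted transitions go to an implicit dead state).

Build one automaton per condition and run them in lockstep. The first has 7 states tracking the last 2 symbols read; the second has 5 states tracking the count of `y`s modulo 5. A product state is a pair (one from each), accepting exactly when both do. After merging equivalent states the machine shrinks.
        x   y  
>  q0   q1  q2 
   q1   q3  q2 
   q2   q2  q4 
 * q3   q3  q2 
   q4   q4  q5 
   q5   q5  q6 
   q6   q7  q0 
   q7   q7  q8 
 * q8   q1  q2 
(> = start, * = accepting)

start=q0 accept=q3,q8 q0-x->q1 q0-y->q2 q1-x->q3 q1-y->q2 q2-x->q2 q2-y->q4 q3-x->q3 q3-y->q2 q4-x->q4 q4-y->q5 q5-x->q5 q5-y->q6 q6-x->q7 q6-y->q0 q7-x->q7 q7-y->q8 q8-x->q1 q8-y->q2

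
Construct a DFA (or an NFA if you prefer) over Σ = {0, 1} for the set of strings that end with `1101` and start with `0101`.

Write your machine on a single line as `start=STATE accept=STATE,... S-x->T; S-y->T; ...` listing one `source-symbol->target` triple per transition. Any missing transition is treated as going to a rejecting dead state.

Build one automaton per condition and run them in lockstep. The first has 5 states tracking how much of the suffix `1101` has currently been matched; the second has 6 states tracking whether the input so far still matches the prefix `0101`. A product state is a pair (one from each), accepting exactly when both do.
14 states suffice.
          0    1  
>  s0     s1   s2 
   s1     s3   s4 
   s2     s3   s5 
   s3     s3   s2 
   s4     s6   s5 
   s5     s7   s5 
   s6     s3   s8 
   s7     s3   s9 
   s8    s10  s11 
   s9     s3   s5 
   s10   s10   s8 
   s11   s12  s11 
   s12   s10  s13 
 * s13   s10  s11 
(> = start, * = accepting)

start=s0; accept=s13; s0-0->s1; s0-1->s2; s1-0->s3; s1-1->s4; s2-0->s3; s2-1->s5; s3-0->s3; s3-1->s2; s4-0->s6; s4-1->s5; s5-0->s7; s5-1->s5; s6-0->s3; s6-1->s8; s7-0->s3; s7-1->s9; s8-0->s10; s8-1->s11; s9-0->s3; s9-1->s5; s10-0->s10; s10-1->s8; s11-0->s12; s11-1->s11; s12-0->s10; s12-1->s13; s13-0->s10; s13-1->s11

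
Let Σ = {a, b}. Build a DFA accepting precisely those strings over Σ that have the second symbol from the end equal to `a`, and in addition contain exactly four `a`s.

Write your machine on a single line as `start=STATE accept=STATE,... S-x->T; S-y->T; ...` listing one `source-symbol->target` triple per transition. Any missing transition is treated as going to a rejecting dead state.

start=q0; accept=q4,q7; q0-a->q1; q0-b->q0; q1-a->q2; q1-b->q1; q2-a->q3; q2-b->q2; q3-a->q4; q3-b->q5; q4-a->q6; q4-b->q7; q5-a->q8; q5-b->q5; q6-a->q6; q6-b->q6; q7-a->q6; q7-b->q6; q8-a->q6; q8-b->q7

Run two small machines in parallel and take their product. The first has 7 states tracking the last 2 symbols read; the second has 6 states tracking the count of `a`s, saturating at 5. A product state is a pair (one from each), accepting exactly when both do. Minimizing collapses redundant product states.
With 9 states:
        a   b  
>  q0   q1  q0 
   q1   q2  q1 
   q2   q3  q2 
   q3   q4  q5 
 * q4   q6  q7 
   q5   q8  q5 
   q6   q6  q6 
 * q7   q6  q6 
   q8   q6  q7 
(> = start, * = accepting)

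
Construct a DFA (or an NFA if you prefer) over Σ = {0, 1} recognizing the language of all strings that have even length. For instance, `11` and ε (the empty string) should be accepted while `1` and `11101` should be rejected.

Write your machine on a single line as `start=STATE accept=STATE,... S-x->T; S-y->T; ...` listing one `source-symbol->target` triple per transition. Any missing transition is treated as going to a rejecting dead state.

Only the length mod 2 matters, so use a 2-cycle: from any state, every input symbol moves to the next state, wrapping B back to A. Mark A accepting.
2 states suffice.
       0  1 
>* A   B  B 
   B   A  A 
(> = start, * = accepting)

start=A; accept=A; A-0->B; A-1->B; B-0->A; B-1->A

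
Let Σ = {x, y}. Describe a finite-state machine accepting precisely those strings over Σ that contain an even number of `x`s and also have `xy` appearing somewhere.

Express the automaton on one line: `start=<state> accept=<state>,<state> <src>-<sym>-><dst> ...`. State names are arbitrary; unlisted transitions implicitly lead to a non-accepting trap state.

Run two small machines in parallel and take their product. One (2 states) tracks the count of `x`s modulo 2; the other (3 states) tracks whether and how much of `xy` has been seen. Each combined state is a pair, one component from each; accept when both components accept.
        x   y  
>  q0   q1  q0 
   q1   q2  q3 
   q2   q1  q4 
   q3   q4  q3 
 * q4   q3  q4 
(> = start, * = accepting)

start=q0 accept=q4 q0-x->q1 q0-y->q0 q1-x->q2 q1-y->q3 q2-x->q1 q2-y->q4 q3-x->q4 q3-y->q3 q4-x->q3 q4-y->q4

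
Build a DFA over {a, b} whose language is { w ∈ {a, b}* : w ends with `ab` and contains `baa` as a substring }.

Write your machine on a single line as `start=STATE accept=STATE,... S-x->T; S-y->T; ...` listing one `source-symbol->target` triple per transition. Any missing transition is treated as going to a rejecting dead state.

Run two small machines in parallel and take their product. One (3 states) tracks how much of the suffix `ab` has currently been matched; the other (4 states) tracks whether and how much of `baa` has been seen. Each combined state is a pair, one component from each; accept when both components accept. Equivalent product states are then merged.
With 6 states:
        a   b  
>  s0   s0  s1 
   s1   s2  s1 
   s2   s3  s1 
   s3   s3  s4 
 * s4   s3  s5 
   s5   s3  s5 
(> = start, * = accepting)

start=s0; accept=s4; s0-a->s0; s0-b->s1; s1-a->s2; s1-b->s1; s2-a->s3; s2-b->s1; s3-a->s3; s3-b->s4; s4-a->s3; s4-b->s5; s5-a->s3; s5-b->s5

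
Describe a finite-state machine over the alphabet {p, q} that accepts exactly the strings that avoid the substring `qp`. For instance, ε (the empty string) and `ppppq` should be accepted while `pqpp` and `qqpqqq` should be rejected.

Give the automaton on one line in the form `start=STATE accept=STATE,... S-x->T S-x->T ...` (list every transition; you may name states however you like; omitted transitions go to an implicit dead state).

start=A accept=A,B A-p->A A-q->B B-p->C B-q->B C-p->C C-q->C

Track partial matches of the forbidden pattern `qp`. State C is a dead state reached once `qp` has occurred; every other state accepts. A means no part of `qp` is currently matched.
3 states suffice.
       p  q 
>* A   A  B 
 * B   C  B 
   C   C  C 
(> = start, * = accepting)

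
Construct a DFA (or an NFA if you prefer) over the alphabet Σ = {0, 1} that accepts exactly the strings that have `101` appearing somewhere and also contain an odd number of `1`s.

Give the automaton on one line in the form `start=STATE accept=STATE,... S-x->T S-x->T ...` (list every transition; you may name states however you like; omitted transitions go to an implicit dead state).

Run two small machines in parallel and take their product. The first has 4 states tracking whether and how much of `101` has been seen; the second has 2 states tracking the count of `1`s modulo 2. A product state is a pair (one from each), accepting exactly when both do.
8 states suffice.
       0  1 
>  A   A  B 
   B   C  D 
   C   E  F 
   D   G  B 
   E   E  D 
   F   F  H 
   G   A  H 
 * H   H  F 
(> = start, * = accepting)

start=A accept=H A-0->A A-1->B B-0->C B-1->D C-0->E C-1->F D-0->G D-1->B E-0->E E-1->D F-0->F F-1->H G-0->A G-1->H H-0->H H-1->F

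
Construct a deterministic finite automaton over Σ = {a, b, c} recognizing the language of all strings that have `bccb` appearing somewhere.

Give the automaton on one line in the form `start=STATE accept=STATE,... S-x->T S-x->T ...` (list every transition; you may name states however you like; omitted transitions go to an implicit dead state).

Track how much of `bccb` has been matched so far: state q0 is no progress, q4 is the absorbing accept state reached once `bccb` has occurred. Intermediate states record partial matches; on a mismatch, fall back to the longest reusable overlap.
        a   b   c  
>  q0   q0  q1  q0 
   q1   q0  q1  q2 
   q2   q0  q1  q3 
   q3   q0  q4  q0 
 * q4   q4  q4  q4 
(> = start, * = accepting)

start=q0 accept=q4 q0-a->q0 q0-b->q1 q0-c->q0 q1-a->q0 q1-b->q1 q1-c->q2 q2-a->q0 q2-b->q1 q2-c->q3 q3-a->q0 q3-b->q4 q3-c->q0 q4-a->q4 q4-b->q4 q4-c->q4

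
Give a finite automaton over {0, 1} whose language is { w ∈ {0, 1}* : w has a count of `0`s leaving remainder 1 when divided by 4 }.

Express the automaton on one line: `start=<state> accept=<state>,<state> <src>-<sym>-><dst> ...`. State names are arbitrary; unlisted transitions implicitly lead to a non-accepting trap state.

start=s0 accept=s1 s0-0->s1 s0-1->s0 s1-0->s2 s1-1->s1 s2-0->s3 s2-1->s2 s3-0->s0 s3-1->s3

The only thing that matters is how many `0`s have appeared, reduced mod 4. Use one state per residue: s0 for 0, …, s3 for 3. Reading `0` moves to the next residue; anything else stays put. s1 is accepting.
A 4-state machine:
        0   1  
>  s0   s1  s0 
 * s1   s2  s1 
   s2   s3  s2 
   s3   s0  s3 
(> = start, * = accepting)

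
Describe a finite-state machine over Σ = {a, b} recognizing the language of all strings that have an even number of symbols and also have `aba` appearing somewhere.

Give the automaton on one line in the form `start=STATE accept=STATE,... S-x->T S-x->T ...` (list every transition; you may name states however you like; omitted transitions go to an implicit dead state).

Run two small machines in parallel and take their product. One (2 states) tracks the input length modulo 2; the other (4 states) tracks whether and how much of `aba` has been seen. Each combined state is a pair, one component from each; accept when both components accept.
        a   b  
>  q0   q1  q2 
   q1   q3  q4 
   q2   q3  q0 
   q3   q1  q5 
   q4   q6  q2 
   q5   q7  q0 
   q6   q7  q7 
 * q7   q6  q6 
(> = start, * = accepting)

start=q0 accept=q7 q0-a->q1 q0-b->q2 q1-a->q3 q1-b->q4 q2-a->q3 q2-b->q0 q3-a->q1 q3-b->q5 q4-a->q6 q4-b->q2 q5-a->q7 q5-b->q0 q6-a->q7 q6-b->q7 q7-a->q6 q7-b->q6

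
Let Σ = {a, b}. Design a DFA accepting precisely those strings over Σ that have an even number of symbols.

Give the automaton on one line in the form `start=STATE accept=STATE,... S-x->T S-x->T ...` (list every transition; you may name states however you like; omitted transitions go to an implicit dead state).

start=S0 accept=S0 S0-a->S1 S0-b->S1 S1-a->S0 S1-b->S0

Only the length mod 2 matters, so use a 2-cycle: from any state, every input symbol moves to the next state, wrapping S1 back to S0. Mark S0 accepting.
A 2-state machine:
        a   b  
>* S0   S1  S1 
   S1   S0  S0 
(> = start, * = accepting)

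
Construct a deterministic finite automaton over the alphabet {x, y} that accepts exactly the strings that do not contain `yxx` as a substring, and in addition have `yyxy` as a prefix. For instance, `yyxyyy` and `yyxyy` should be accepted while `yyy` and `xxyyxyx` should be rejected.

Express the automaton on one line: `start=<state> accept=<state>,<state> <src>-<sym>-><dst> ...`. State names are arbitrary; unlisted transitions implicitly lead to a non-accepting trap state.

Run two small machines in parallel and take their product. The first has 4 states tracking partial matches of the forbidden pattern `yxx`; the second has 6 states tracking whether the input so far still matches the prefix `yyxy`. A product state is a pair (one from each), accepting exactly when both do.
11 states suffice.
          x    y  
>  q0     q1   q2 
   q1     q1   q3 
   q2     q4   q5 
   q3     q4   q3 
   q4     q6   q3 
   q5     q7   q3 
   q6     q6   q6 
   q7     q6   q8 
 * q8     q9   q8 
 * q9    q10   q8 
   q10   q10  q10 
(> = start, * = accepting)

start=q0 accept=q8,q9 q0-x->q1 q0-y->q2 q1-x->q1 q1-y->q3 q2-x->q4 q2-y->q5 q3-x->q4 q3-y->q3 q4-x->q6 q4-y->q3 q5-x->q7 q5-y->q3 q6-x->q6 q6-y->q6 q7-x->q6 q7-y->q8 q8-x->q9 q8-y->q8 q9-x->q10 q9-y->q8 q10-x->q10 q10-y->q10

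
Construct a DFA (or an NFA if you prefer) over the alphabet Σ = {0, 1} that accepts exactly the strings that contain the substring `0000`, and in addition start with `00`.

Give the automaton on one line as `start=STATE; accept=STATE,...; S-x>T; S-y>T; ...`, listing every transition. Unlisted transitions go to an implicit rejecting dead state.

Run two small machines in parallel and take their product. One (5 states) tracks whether and how much of `0000` has been seen; the other (4 states) tracks whether the input so far still matches the prefix `00`. Each combined state is a pair, one component from each; accept when both components accept. After merging equivalent states the machine shrinks.
8 states suffice.
        0   1  
>  q0   q1  q2 
   q1   q3  q2 
   q2   q2  q2 
   q3   q4  q5 
   q4   q6  q5 
   q5   q7  q5 
 * q6   q6  q6 
   q7   q3  q5 
(> = start, * = accepting)

start=q0; accept=q6; q0-0>q1; q0-1>q2; q1-0>q3; q1-1>q2; q2-0>q2; q2-1>q2; q3-0>q4; q3-1>q5; q4-0>q6; q4-1>q5; q5-0>q7; q5-1>q5; q6-0>q6; q6-1>q6; q7-0>q3; q7-1>q5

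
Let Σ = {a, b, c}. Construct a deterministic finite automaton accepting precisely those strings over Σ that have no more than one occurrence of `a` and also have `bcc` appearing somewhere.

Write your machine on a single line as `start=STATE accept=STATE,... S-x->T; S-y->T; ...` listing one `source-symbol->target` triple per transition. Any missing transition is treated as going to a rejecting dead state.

start=q0; accept=q8,q10; q0-a->q1; q0-b->q2; q0-c->q0; q1-a->q3; q1-b->q4; q1-c->q1; q2-a->q1; q2-b->q2; q2-c->q5; q3-a->q3; q3-b->q6; q3-c->q3; q4-a->q3; q4-b->q4; q4-c->q7; q5-a->q1; q5-b->q2; q5-c->q8; q6-a->q3; q6-b->q6; q6-c->q9; q7-a->q3; q7-b->q4; q7-c->q10; q8-a->q10; q8-b->q8; q8-c->q8; q9-a->q3; q9-b->q6; q9-c->q11; q10-a->q11; q10-b->q10; q10-c->q10; q11-a->q11; q11-b->q11; q11-c->q11

Run two small machines in parallel and take their product. One (3 states) tracks the count of `a`s, saturating at 2; the other (4 states) tracks whether and how much of `bcc` has been seen. Each combined state is a pair, one component from each; accept when both components accept.
A 12-state machine:
          a    b    c  
>  q0     q1   q2   q0 
   q1     q3   q4   q1 
   q2     q1   q2   q5 
   q3     q3   q6   q3 
   q4     q3   q4   q7 
   q5     q1   q2   q8 
   q6     q3   q6   q9 
   q7     q3   q4  q10 
 * q8    q10   q8   q8 
   q9     q3   q6  q11 
 * q10   q11  q10  q10 
   q11   q11  q11  q11 
(> = start, * = accepting)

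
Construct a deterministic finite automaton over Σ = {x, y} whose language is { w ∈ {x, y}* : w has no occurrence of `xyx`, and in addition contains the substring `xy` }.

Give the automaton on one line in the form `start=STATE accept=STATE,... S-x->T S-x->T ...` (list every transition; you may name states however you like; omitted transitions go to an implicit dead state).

start=A accept=C,E,F A-x->B A-y->A B-x->B B-y->C C-x->D C-y->E D-x->D D-y->D E-x->F E-y->E F-x->F F-y->C

Build one automaton per condition and run them in lockstep. One (4 states) tracks partial matches of the forbidden pattern `xyx`; the other (3 states) tracks whether and how much of `xy` has been seen. Each combined state is a pair, one component from each; accept when both components accept.
6 states suffice.
       x  y 
>  A   B  A 
   B   B  C 
 * C   D  E 
   D   D  D 
 * E   F  E 
 * F   F  C 
(> = start, * = accepting)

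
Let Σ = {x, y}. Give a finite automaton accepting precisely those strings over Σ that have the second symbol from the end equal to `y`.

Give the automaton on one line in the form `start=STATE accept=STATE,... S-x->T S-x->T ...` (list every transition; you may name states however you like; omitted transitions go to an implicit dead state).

Because acceptance depends on a position counted from the end, the machine has to buffer the most recent 2 symbols. Make each state the string of the last up-to-2 symbols read; on input `x` shift the window left and append `x`. Accept when the buffered window has length 2 and begins with `y`.
7 states suffice.
        x   y  
>  s0   s1  s2 
   s1   s3  s4 
   s2   s5  s6 
   s3   s3  s4 
   s4   s5  s6 
 * s5   s3  s4 
 * s6   s5  s6 
(> = start, * = accepting)

start=s0 accept=s5,s6 s0-x->s1 s0-y->s2 s1-x->s3 s1-y->s4 s2-x->s5 s2-y->s6 s3-x->s3 s3-y->s4 s4-x->s5 s4-y->s6 s5-x->s3 s5-y->s4 s6-x->s5 s6-y->s6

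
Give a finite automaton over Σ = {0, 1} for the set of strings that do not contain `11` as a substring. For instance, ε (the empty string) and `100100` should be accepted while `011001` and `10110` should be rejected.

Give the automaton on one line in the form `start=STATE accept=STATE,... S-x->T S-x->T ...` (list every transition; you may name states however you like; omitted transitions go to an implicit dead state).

This is the complement of 'contains `11`'. Use the same substring-matching states — S0 through S2 holding how much of `11` has just been matched — but flip the accepting set: everything except the trap S2 accepts.
3 states suffice.
        0   1  
>* S0   S0  S1 
 * S1   S0  S2 
   S2   S2  S2 
(> = start, * = accepting)

start=S0 accept=S0,S1 S0-0->S0 S0-1->S1 S1-0->S0 S1-1->S2 S2-0->S2 S2-1->S2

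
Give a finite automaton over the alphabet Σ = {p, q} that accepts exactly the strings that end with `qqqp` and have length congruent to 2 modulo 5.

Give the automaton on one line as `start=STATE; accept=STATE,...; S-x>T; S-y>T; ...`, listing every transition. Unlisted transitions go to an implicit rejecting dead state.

Build one automaton per condition and run them in lockstep. The first has 5 states tracking how much of the suffix `qqqp` has currently been matched; the second has 5 states tracking the input length modulo 5. A product state is a pair (one from each), accepting exactly when both do. After merging equivalent states the machine shrinks.
With 9 states:
        p   q  
>  S0   S1  S1 
   S1   S2  S2 
   S2   S3  S3 
   S3   S4  S5 
   S4   S0  S0 
   S5   S0  S6 
   S6   S1  S7 
   S7   S8  S2 
 * S8   S3  S3 
(> = start, * = accepting)

start=S0; accept=S8; S0-p>S1; S0-q>S1; S1-p>S2; S1-q>S2; S2-p>S3; S2-q>S3; S3-p>S4; S3-q>S5; S4-p>S0; S4-q>S0; S5-p>S0; S5-q>S6; S6-p>S1; S6-q>S7; S7-p>S8; S7-q>S2; S8-p>S3; S8-q>S3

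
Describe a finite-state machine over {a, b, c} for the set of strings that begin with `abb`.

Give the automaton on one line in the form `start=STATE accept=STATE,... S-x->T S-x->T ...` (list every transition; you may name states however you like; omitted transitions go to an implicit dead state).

start=q0 accept=q3 q0-a->q1 q0-b->q4 q0-c->q4 q1-a->q4 q1-b->q2 q1-c->q4 q2-a->q4 q2-b->q3 q2-c->q4 q3-a->q3 q3-b->q3 q3-c->q3 q4-a->q4 q4-b->q4 q4-c->q4

Check the first 3 symbols one by one: q0 through q2 record how many have matched `abb` so far; any wrong symbol goes to the dead state q4. After all 3 match we enter the accepting sink q3.
With 5 states:
        a   b   c  
>  q0   q1  q4  q4 
   q1   q4  q2  q4 
   q2   q4  q3  q4 
 * q3   q3  q3  q3 
   q4   q4  q4  q4 
(> = start, * = accepting)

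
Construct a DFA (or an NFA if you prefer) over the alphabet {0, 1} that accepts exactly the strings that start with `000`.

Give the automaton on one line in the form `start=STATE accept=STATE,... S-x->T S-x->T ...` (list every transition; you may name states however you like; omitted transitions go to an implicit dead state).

Check the first 3 symbols one by one: A through C record how many have matched `000` so far; any wrong symbol goes to the dead state E. After all 3 match we enter the accepting sink D.
With 5 states:
       0  1 
>  A   B  E 
   B   C  E 
   C   D  E 
 * D   D  D 
   E   E  E 
(> = start, * = accepting)

start=A accept=D A-0->B A-1->E B-0->C B-1->E C-0->D C-1->E D-0->D D-1->D E-0->E E-1->E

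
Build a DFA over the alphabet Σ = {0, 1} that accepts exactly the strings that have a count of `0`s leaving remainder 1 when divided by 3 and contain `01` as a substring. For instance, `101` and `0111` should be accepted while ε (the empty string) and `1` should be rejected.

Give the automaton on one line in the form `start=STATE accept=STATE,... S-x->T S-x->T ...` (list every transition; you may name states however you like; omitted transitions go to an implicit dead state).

start=q0 accept=q3 q0-0->q1 q0-1->q0 q1-0->q2 q1-1->q3 q2-0->q4 q2-1->q5 q3-0->q5 q3-1->q3 q4-0->q1 q4-1->q6 q5-0->q6 q5-1->q5 q6-0->q3 q6-1->q6

Handle the two conditions separately and then intersect. The first has 3 states tracking the count of `0`s modulo 3; the second has 3 states tracking whether and how much of `01` has been seen. A product state is a pair (one from each), accepting exactly when both do.
7 states suffice.
        0   1  
>  q0   q1  q0 
   q1   q2  q3 
   q2   q4  q5 
 * q3   q5  q3 
   q4   q1  q6 
   q5   q6  q5 
   q6   q3  q6 
(> = start, * = accepting)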